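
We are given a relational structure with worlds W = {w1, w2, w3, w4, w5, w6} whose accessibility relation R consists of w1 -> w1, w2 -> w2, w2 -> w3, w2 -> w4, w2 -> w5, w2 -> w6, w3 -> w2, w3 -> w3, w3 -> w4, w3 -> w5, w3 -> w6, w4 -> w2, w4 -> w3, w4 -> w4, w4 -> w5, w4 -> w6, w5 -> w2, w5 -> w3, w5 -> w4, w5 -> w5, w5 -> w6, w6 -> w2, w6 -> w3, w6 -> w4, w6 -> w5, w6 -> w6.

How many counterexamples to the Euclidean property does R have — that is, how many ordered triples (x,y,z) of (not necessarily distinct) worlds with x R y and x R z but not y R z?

0

R is Euclidean; there are no such tuples.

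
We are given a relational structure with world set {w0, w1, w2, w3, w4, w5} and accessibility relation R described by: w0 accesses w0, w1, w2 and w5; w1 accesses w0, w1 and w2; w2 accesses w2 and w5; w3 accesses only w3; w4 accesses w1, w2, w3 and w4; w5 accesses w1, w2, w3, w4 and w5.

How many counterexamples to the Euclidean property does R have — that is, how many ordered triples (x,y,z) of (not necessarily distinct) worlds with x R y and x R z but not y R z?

Enumerating: (w0,w1,w5), (w0,w2,w0), (w0,w2,w1), (w0,w5,w0), (w1,w2,w0), (w1,w2,w1), (w4,w1,w3), (w4,w1,w4), (w4,w2,w1), (w4,w2,w3), (w4,w2,w4), (w4,w3,w1), … and 13 more.
Total: 25.

25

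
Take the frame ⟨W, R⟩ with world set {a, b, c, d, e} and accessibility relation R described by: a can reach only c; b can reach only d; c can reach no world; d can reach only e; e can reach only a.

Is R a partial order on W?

No

Reflexive: no — a is not related to itself.
Transitive: no — b R d and d R e, but not b R e.
Antisymmetric: yes — no distinct pair is related both ways.
So R is not a partial order.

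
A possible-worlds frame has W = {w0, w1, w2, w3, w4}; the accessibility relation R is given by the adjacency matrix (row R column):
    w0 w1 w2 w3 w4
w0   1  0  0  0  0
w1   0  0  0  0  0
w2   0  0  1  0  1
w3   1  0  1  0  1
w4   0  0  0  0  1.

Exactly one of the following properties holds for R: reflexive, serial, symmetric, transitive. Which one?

transitive

Reflexive: no — w1 is not related to itself.
Serial: no — w1 has no R-successor.
Symmetric: no — w2 R w4 but not w4 R w2.
Transitive: yes — every two-step R-path is closed by a direct edge.
Only transitive holds.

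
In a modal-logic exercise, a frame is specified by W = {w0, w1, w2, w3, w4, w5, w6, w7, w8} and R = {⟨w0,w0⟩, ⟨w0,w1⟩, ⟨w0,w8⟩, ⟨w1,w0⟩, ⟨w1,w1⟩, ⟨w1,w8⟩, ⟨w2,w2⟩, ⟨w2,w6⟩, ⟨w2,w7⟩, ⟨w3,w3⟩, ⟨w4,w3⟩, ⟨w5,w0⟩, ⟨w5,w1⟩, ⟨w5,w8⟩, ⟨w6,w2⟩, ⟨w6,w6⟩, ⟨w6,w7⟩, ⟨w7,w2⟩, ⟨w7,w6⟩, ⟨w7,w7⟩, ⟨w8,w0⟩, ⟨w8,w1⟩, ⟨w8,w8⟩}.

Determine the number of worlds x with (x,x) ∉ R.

Enumerating: w4, w5.

2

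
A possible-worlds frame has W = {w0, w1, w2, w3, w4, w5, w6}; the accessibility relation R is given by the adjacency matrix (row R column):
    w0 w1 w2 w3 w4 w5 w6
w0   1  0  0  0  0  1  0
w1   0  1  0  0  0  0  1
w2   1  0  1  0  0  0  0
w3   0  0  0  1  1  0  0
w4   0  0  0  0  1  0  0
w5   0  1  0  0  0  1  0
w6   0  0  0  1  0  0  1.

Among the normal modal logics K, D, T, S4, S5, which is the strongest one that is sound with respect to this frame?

Serial (axiom D): yes — every world has a successor (e.g. w0 R w0).
Reflexive (axiom T): yes — every world is R-related to itself.
Transitive (axiom 4): no — w0 R w5 and w5 R w1, but not w0 R w1.
Euclidean (axiom 5): no — w0 R w5 and w0 R w0, but not w5 R w0.
So F validates K, D, T; S4 would additionally require R to be transitive. The strongest is T.

T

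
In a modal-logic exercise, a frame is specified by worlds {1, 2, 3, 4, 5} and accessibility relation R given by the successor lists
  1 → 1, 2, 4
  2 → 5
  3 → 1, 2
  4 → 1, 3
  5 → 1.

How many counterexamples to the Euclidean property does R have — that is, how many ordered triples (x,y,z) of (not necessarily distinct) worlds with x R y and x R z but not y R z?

Enumerating: (1,2,1), (1,2,2), (1,2,4), (1,4,2), (1,4,4), (2,5,5), (3,2,1), (3,2,2), (4,1,3), (4,3,3).

10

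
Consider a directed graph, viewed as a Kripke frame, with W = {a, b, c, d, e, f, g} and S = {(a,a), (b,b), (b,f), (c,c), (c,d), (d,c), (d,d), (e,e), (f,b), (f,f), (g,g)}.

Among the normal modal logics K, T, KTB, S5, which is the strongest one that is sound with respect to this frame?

S5

Reflexive (axiom T): yes — every world is S-related to itself.
Symmetric (axiom B): yes — every pair in S has its reverse in S.
Euclidean (axiom 5): yes — any two successors of a common world are S-related.
So F validates K, T, KTB, S5. The strongest is S5.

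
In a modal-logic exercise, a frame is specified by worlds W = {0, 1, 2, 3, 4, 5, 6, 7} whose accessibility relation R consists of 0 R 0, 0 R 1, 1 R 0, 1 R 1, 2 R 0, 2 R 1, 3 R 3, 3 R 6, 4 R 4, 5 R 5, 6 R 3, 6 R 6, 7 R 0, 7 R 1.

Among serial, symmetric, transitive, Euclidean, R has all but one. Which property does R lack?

Serial: yes — every world has a successor (e.g. 0 R 0).
Symmetric: no — 2 R 0 but not 0 R 2.
Transitive: yes — every two-step R-path is closed by a direct edge.
Euclidean: yes — any two successors of a common world are R-related.
Only symmetric fails.

symmetric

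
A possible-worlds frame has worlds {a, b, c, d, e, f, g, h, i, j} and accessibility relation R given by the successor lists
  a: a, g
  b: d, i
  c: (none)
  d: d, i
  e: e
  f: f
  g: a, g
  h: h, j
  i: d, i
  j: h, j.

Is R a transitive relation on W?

Yes

Transitive: yes — every two-step R-path is closed by a direct edge.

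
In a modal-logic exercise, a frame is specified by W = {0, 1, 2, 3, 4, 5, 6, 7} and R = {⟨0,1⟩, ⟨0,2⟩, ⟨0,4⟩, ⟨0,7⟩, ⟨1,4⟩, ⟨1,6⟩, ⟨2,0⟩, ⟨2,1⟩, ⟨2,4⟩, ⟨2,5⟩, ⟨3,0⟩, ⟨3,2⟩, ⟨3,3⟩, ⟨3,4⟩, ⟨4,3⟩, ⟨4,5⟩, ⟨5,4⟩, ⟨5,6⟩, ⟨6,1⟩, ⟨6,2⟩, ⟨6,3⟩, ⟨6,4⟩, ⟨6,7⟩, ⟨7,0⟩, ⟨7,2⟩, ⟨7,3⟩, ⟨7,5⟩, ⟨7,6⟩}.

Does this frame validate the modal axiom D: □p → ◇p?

By correspondence theory, D is valid on a frame iff R is serial.
Serial: yes — every world has a successor (e.g. 0 R 1).

Yes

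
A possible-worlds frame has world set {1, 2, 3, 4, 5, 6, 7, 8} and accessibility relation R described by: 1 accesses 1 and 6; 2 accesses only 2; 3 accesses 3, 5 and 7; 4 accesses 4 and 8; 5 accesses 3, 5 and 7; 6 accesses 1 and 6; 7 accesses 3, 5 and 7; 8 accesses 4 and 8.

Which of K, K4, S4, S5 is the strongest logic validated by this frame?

S5

Transitive (axiom 4): yes — every two-step R-path is closed by a direct edge.
Reflexive (axiom T): yes — every world is R-related to itself.
Euclidean (axiom 5): yes — any two successors of a common world are R-related.
So F validates K, K4, S4, S5. The strongest is S5.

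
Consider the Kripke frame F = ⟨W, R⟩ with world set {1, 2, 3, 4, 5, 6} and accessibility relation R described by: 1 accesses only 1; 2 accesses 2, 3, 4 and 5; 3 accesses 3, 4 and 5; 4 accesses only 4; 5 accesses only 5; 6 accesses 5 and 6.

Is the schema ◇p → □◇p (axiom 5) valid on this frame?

The schema 5 characterises exactly the Euclidean frames.
Euclidean: no — 2 R 4 and 2 R 3, but not 4 R 3.

No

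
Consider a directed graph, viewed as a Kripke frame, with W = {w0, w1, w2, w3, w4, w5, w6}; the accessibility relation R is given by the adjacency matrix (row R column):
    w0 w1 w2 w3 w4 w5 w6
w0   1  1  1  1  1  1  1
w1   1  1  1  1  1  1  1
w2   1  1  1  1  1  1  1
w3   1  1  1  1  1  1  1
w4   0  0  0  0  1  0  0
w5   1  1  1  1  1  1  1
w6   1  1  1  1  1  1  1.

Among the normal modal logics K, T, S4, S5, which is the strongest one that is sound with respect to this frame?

S4

Reflexive (axiom T): yes — every world is R-related to itself.
Transitive (axiom 4): yes — every two-step R-path is closed by a direct edge.
Euclidean (axiom 5): no — w0 R w4 and w0 R w1, but not w4 R w1.
So F validates K, T, S4; S5 would additionally require R to be Euclidean. The strongest is S4.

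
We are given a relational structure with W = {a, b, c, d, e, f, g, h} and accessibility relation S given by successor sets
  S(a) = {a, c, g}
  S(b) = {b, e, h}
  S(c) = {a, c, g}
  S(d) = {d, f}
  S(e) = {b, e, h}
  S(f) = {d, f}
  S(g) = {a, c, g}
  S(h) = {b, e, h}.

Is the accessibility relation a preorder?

Yes

Reflexive: yes — every world is S-related to itself.
Transitive: yes — every two-step S-path is closed by a direct edge.
So S is a preorder.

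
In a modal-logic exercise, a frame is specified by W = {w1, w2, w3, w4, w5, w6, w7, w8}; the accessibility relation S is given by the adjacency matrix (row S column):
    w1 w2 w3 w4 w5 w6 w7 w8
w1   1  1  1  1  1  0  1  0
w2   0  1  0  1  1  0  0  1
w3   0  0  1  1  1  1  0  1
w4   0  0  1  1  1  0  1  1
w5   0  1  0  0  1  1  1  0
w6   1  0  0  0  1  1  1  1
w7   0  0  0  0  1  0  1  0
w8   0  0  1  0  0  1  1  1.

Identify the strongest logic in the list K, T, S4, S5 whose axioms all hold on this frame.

Reflexive (axiom T): yes — every world is S-related to itself.
Transitive (axiom 4): no — w1 S w2 and w2 S w8, but not w1 S w8.
Euclidean (axiom 5): no — w1 S w2 and w1 S w3, but not w2 S w3.
So F validates K, T; S4 would additionally require S to be transitive. The strongest is T.

T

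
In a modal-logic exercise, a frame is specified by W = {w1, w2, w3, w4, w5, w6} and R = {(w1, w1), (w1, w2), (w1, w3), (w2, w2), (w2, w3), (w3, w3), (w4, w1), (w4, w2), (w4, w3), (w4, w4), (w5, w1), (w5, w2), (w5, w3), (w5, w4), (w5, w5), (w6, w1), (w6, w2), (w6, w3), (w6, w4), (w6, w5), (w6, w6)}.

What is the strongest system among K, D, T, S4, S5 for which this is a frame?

Serial (axiom D): yes — every world has a successor (e.g. w1 R w1).
Reflexive (axiom T): yes — every world is R-related to itself.
Transitive (axiom 4): yes — every two-step R-path is closed by a direct edge.
Euclidean (axiom 5): no — w1 R w3 and w1 R w2, but not w3 R w2.
So F validates K, D, T, S4; S5 would additionally require R to be Euclidean. The strongest is S4.

S4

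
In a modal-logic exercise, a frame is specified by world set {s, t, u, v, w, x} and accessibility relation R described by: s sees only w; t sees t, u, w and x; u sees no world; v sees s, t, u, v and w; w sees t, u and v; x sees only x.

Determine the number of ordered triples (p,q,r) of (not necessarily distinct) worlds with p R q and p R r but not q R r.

Enumerating: (s,w,w), (t,u,t), (t,u,u), (t,u,w), (t,u,x), (t,w,w), (t,w,x), (t,x,t), (t,x,u), (t,x,w), (v,s,s), (v,s,t), … and 15 more.
Total: 27.

27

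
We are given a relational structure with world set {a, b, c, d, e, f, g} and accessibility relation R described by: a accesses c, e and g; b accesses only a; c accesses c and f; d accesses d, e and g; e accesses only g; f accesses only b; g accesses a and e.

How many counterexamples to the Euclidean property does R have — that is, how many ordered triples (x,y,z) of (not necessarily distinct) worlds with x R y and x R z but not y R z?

18

Enumerating: (a,c,e), (a,c,g), (a,e,c), (a,e,e), (a,g,c), (a,g,g), (b,a,a), (c,f,c), (c,f,f), (d,e,d), (d,e,e), (d,g,d), (d,g,g), (e,g,g), (f,b,b), (g,a,a), (g,e,a), (g,e,e).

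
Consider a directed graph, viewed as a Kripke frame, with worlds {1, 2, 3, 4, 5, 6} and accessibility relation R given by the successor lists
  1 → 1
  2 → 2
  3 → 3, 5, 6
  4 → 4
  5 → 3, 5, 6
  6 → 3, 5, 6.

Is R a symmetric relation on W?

Yes

Symmetric: yes — every pair in R has its reverse in R.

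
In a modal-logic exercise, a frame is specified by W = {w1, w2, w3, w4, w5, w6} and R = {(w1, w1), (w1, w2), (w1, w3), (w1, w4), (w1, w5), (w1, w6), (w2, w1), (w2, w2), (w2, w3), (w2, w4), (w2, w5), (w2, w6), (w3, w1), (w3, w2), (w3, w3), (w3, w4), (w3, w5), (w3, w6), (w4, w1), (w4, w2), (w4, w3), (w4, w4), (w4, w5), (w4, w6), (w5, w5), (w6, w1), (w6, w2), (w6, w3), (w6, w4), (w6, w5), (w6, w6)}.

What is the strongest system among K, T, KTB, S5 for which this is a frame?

T

Reflexive (axiom T): yes — every world is R-related to itself.
Symmetric (axiom B): no — w1 R w5 but not w5 R w1.
Euclidean (axiom 5): no — w1 R w5 and w1 R w2, but not w5 R w2.
So F validates K, T; KTB would additionally require R to be symmetric. The strongest is T.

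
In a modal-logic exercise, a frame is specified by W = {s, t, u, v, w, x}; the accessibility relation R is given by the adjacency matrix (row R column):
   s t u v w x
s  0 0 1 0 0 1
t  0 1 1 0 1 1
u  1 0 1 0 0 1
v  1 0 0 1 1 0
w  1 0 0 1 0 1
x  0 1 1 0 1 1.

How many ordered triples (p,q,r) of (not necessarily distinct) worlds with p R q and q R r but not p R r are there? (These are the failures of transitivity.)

19

Enumerating: (s,u,s), (s,x,t), (s,x,w), (t,u,s), (t,w,s), (t,w,v), (u,x,t), (u,x,w), (v,s,u), (v,s,x), (v,w,x), (w,s,u), … and 7 more.
Total: 19.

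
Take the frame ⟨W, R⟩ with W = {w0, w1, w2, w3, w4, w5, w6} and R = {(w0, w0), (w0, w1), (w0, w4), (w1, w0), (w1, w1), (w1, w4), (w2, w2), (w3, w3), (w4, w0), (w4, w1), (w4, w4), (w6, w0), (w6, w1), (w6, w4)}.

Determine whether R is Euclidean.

Yes

Euclidean: yes — any two successors of a common world are R-related.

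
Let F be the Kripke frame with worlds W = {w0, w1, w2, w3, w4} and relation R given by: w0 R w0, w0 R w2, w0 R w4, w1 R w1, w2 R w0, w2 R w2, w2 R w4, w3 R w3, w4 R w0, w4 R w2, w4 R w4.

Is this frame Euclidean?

Euclidean: yes — any two successors of a common world are R-related.

Yes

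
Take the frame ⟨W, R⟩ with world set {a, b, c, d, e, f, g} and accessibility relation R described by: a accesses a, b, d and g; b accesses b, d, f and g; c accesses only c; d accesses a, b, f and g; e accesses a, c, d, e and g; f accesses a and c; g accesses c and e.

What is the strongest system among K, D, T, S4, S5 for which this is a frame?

D

Serial (axiom D): yes — every world has a successor (e.g. a R a).
Reflexive (axiom T): no — d is not related to itself.
Transitive (axiom 4): no — a R b and b R f, but not a R f.
Euclidean (axiom 5): no — a R g and a R b, but not g R b.
So F validates K, D; T would additionally require R to be reflexive. The strongest is D.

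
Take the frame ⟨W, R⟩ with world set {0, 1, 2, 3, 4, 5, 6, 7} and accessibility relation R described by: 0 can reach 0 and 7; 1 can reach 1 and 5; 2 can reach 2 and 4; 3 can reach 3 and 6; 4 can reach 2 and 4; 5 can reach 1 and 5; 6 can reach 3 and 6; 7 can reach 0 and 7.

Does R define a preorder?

Yes

Reflexive: yes — every world is R-related to itself.
Transitive: yes — every two-step R-path is closed by a direct edge.
So R is a preorder.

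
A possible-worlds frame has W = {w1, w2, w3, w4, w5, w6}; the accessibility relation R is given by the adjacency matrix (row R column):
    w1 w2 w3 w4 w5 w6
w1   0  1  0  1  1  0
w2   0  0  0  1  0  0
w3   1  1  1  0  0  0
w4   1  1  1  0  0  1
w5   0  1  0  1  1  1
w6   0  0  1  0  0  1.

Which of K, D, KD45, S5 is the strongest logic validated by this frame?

D

Serial (axiom D): yes — every world has a successor (e.g. w1 R w2).
Euclidean (axiom 5): no — w1 R w2 and w1 R w5, but not w2 R w5.
Transitive (axiom 4): no — w1 R w4 and w4 R w3, but not w1 R w3.
Reflexive (axiom T): no — w1 is not related to itself.
So F validates K, D; KD45 would additionally require R to be Euclidean and transitive. The strongest is D.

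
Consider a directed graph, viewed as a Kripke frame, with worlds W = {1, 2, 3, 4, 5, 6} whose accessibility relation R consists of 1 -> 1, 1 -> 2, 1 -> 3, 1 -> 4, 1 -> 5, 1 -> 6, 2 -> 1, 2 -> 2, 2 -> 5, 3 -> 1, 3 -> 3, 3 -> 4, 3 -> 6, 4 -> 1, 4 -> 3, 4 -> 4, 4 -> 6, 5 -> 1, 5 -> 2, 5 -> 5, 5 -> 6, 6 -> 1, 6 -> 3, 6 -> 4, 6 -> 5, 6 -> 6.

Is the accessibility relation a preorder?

Reflexive: yes — every world is R-related to itself.
Transitive: no — 2 R 1 and 1 R 3, but not 2 R 3.
So R is not a preorder.

No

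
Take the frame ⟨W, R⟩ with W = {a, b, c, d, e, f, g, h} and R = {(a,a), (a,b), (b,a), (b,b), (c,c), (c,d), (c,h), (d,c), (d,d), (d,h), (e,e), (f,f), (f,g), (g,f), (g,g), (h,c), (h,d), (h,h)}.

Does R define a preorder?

Reflexive: yes — every world is R-related to itself.
Transitive: yes — every two-step R-path is closed by a direct edge.
So R is a preorder.

Yes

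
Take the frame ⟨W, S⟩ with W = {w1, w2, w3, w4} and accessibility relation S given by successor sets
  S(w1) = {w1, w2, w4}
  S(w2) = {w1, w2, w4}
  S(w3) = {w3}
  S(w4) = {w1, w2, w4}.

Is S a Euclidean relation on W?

Yes

Euclidean: yes — any two successors of a common world are S-related.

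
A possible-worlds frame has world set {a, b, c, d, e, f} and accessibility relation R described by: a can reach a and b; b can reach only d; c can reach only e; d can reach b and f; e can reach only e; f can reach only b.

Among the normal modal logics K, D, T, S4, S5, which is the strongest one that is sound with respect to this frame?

D

Serial (axiom D): yes — every world has a successor (e.g. a R a).
Reflexive (axiom T): no — b is not related to itself.
Transitive (axiom 4): no — a R b and b R d, but not a R d.
Euclidean (axiom 5): no — d R b and d R f, but not b R f.
So F validates K, D; T would additionally require R to be reflexive. The strongest is D.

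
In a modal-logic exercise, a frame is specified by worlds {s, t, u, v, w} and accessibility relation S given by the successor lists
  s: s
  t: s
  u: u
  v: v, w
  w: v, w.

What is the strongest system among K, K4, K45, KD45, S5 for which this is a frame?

Transitive (axiom 4): yes — every two-step S-path is closed by a direct edge.
Euclidean (axiom 5): yes — any two successors of a common world are S-related.
Serial (axiom D): yes — every world has a successor (e.g. s S s).
Reflexive (axiom T): no — t is not related to itself.
So F validates K, K4, K45, KD45; S5 would additionally require S to be reflexive. The strongest is KD45.

KD45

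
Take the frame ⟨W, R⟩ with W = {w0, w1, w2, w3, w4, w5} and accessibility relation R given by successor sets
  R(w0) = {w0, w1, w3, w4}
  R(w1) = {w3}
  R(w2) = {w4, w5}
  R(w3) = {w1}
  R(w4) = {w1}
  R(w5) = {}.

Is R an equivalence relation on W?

No

Reflexive: no — w1 is not related to itself.
Symmetric: no — w0 R w1 but not w1 R w0.
Transitive: no — w2 R w4 and w4 R w1, but not w2 R w1.
So R is not an equivalence relation.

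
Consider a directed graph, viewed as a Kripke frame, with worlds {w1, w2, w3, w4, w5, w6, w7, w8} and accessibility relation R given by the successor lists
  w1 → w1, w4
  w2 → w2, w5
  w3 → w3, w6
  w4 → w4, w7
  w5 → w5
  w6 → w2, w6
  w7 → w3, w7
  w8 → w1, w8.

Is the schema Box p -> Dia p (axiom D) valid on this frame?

Yes

Axiom D corresponds to the accessibility relation being serial.
Serial: yes — every world has a successor (e.g. w1 R w1).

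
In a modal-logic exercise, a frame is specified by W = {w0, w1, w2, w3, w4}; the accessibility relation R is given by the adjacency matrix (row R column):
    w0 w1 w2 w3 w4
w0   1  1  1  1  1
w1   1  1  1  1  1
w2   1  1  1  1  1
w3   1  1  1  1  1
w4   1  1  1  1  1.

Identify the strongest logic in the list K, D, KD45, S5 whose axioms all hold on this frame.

S5

Serial (axiom D): yes — every world has a successor (e.g. w0 R w0).
Euclidean (axiom 5): yes — any two successors of a common world are R-related.
Transitive (axiom 4): yes — every two-step R-path is closed by a direct edge.
Reflexive (axiom T): yes — every world is R-related to itself.
So F validates K, D, KD45, S5. The strongest is S5.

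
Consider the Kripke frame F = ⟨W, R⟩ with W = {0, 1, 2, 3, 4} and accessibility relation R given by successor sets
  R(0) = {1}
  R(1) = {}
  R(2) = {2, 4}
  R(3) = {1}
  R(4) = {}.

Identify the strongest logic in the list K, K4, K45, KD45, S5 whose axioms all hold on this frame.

K4

Transitive (axiom 4): yes — every two-step R-path is closed by a direct edge.
Euclidean (axiom 5): no — 0 R 1 and 0 R 1, but not 1 R 1.
Serial (axiom D): no — 1 has no R-successor.
Reflexive (axiom T): no — 0 is not related to itself.
So F validates K, K4; K45 would additionally require R to be Euclidean. The strongest is K4.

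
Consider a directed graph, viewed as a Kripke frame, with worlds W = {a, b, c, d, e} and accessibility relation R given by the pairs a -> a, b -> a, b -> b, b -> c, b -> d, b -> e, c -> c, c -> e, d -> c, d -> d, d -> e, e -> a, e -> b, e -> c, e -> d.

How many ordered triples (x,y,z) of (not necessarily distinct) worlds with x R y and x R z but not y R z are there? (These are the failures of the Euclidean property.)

21

Enumerating: (b,a,b), (b,a,c), (b,a,d), (b,a,e), (b,c,a), (b,c,b), (b,c,d), (b,d,a), (b,d,b), (b,e,e), (c,e,e), (d,c,d), … and 9 more.
Total: 21.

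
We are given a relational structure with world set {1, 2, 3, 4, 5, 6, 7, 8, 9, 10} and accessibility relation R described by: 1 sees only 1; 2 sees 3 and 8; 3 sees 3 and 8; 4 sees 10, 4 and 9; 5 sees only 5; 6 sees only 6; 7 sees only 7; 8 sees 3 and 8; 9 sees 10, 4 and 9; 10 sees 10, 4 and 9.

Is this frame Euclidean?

Euclidean: yes — any two successors of a common world are R-related.

Yes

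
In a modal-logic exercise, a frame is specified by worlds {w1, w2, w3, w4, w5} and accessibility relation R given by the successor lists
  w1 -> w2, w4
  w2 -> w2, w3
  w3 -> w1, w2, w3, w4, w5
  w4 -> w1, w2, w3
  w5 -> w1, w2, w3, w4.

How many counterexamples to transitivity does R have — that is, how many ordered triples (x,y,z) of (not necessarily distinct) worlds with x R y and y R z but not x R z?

10

Enumerating: (w1,w2,w3), (w1,w4,w1), (w1,w4,w3), (w2,w3,w1), (w2,w3,w4), (w2,w3,w5), (w4,w1,w4), (w4,w3,w4), (w4,w3,w5), (w5,w3,w5).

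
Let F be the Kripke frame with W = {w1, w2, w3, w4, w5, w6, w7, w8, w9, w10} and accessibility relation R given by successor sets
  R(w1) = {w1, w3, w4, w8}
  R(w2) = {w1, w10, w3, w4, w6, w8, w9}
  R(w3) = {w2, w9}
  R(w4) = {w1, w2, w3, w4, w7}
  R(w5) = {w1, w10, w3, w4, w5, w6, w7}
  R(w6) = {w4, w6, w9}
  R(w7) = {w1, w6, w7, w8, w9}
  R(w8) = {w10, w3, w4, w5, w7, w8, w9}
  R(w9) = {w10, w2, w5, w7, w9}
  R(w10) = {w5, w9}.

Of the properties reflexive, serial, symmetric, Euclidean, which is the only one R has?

serial

Reflexive: no — w2 is not related to itself.
Serial: yes — every world has a successor (e.g. w1 R w1).
Symmetric: no — w1 R w3 but not w3 R w1.
Euclidean: no — w1 R w3 and w1 R w4, but not w3 R w4.
Only serial holds.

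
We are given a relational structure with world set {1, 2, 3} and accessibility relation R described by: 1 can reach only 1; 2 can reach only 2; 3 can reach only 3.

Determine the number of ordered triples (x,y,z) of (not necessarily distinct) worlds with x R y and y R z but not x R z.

R is transitive; there are no such tuples.

0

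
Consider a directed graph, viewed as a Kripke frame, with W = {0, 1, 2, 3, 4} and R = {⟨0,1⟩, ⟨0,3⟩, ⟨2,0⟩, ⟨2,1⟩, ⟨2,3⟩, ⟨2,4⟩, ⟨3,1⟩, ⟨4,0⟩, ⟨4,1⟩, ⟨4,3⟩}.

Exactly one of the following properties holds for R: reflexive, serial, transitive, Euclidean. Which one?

Reflexive: no — 0 is not related to itself.
Serial: no — 1 has no R-successor.
Transitive: yes — every two-step R-path is closed by a direct edge.
Euclidean: no — 0 R 1 and 0 R 3, but not 1 R 3.
Only transitive holds.

transitive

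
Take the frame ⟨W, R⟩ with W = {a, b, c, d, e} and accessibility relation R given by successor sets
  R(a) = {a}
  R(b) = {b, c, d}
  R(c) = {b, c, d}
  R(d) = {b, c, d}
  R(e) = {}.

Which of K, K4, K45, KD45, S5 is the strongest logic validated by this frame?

Transitive (axiom 4): yes — every two-step R-path is closed by a direct edge.
Euclidean (axiom 5): yes — any two successors of a common world are R-related.
Serial (axiom D): no — e has no R-successor.
Reflexive (axiom T): no — e is not related to itself.
So F validates K, K4, K45; KD45 would additionally require R to be serial. The strongest is K45.

K45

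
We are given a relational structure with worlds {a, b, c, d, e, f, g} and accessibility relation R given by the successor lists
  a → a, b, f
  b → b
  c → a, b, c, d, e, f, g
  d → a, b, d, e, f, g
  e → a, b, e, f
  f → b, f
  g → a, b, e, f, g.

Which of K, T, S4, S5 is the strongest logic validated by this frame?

S4

Reflexive (axiom T): yes — every world is R-related to itself.
Transitive (axiom 4): yes — every two-step R-path is closed by a direct edge.
Euclidean (axiom 5): no — a R b and a R f, but not b R f.
So F validates K, T, S4; S5 would additionally require R to be Euclidean. The strongest is S4.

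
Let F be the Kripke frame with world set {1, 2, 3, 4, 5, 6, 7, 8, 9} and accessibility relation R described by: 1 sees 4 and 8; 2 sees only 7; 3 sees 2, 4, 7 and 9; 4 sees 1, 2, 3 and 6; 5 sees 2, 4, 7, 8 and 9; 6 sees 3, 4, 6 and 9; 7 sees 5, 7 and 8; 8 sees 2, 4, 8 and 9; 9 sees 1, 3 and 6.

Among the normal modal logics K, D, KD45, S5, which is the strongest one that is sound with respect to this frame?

Serial (axiom D): yes — every world has a successor (e.g. 1 R 4).
Euclidean (axiom 5): no — 1 R 4 and 1 R 8, but not 4 R 8.
Transitive (axiom 4): no — 1 R 4 and 4 R 2, but not 1 R 2.
Reflexive (axiom T): no — 1 is not related to itself.
So F validates K, D; KD45 would additionally require R to be Euclidean and transitive. The strongest is D.

D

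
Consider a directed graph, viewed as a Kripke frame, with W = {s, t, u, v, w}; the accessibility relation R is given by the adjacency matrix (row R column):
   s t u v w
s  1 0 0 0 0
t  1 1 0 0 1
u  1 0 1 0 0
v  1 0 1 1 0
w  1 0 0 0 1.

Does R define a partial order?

Reflexive: yes — every world is R-related to itself.
Transitive: yes — every two-step R-path is closed by a direct edge.
Antisymmetric: yes — no distinct pair is related both ways.
So R is a partial order.

Yes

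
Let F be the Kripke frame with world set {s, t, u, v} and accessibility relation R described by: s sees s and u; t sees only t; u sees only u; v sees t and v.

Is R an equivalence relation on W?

No

Reflexive: yes — every world is R-related to itself.
Symmetric: no — s R u but not u R s.
Transitive: yes — every two-step R-path is closed by a direct edge.
So R is not an equivalence relation.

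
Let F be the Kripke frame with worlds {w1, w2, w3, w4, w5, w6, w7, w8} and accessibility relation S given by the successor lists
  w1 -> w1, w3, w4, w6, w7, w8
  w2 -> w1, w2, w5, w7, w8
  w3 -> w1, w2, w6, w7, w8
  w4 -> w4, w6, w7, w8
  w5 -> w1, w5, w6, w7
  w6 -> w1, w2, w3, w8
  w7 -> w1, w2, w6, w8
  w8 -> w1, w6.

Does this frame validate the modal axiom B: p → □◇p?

No

The schema B characterises exactly the symmetric frames.
Symmetric: no — w1 S w4 but not w4 S w1.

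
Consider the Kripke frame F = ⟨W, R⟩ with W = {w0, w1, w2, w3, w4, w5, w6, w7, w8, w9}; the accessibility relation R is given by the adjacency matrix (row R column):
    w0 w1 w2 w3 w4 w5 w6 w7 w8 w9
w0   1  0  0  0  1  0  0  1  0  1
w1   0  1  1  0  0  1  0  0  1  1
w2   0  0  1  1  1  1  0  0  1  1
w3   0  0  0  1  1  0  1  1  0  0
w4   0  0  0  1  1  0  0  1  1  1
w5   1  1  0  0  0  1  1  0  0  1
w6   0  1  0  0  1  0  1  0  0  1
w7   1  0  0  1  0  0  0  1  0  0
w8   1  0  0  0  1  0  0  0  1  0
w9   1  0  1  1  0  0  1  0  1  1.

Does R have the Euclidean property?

No

Euclidean: no — w0 R w7 and w0 R w4, but not w7 R w4.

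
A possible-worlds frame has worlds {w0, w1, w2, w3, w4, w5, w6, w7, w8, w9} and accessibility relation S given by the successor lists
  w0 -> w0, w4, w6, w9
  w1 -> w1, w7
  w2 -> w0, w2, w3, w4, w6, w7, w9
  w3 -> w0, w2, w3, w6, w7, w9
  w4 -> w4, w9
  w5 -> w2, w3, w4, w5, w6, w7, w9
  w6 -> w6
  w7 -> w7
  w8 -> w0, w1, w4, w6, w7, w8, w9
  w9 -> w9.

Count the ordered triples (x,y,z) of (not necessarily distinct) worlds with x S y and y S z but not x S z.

4

Enumerating: (w3,w0,w4), (w3,w2,w4), (w5,w2,w0), (w5,w3,w0).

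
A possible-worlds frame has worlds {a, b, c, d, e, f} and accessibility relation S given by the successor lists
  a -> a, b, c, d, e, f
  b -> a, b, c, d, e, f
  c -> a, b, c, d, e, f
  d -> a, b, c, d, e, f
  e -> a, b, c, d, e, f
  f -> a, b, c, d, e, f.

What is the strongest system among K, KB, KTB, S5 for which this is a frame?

S5

Symmetric (axiom B): yes — every pair in S has its reverse in S.
Reflexive (axiom T): yes — every world is S-related to itself.
Euclidean (axiom 5): yes — any two successors of a common world are S-related.
So F validates K, KB, KTB, S5. The strongest is S5.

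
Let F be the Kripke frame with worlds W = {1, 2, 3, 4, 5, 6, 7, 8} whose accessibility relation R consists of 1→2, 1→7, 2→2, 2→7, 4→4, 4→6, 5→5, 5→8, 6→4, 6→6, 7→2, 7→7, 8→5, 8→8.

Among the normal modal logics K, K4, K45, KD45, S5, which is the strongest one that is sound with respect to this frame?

Transitive (axiom 4): yes — every two-step R-path is closed by a direct edge.
Euclidean (axiom 5): yes — any two successors of a common world are R-related.
Serial (axiom D): no — 3 has no R-successor.
Reflexive (axiom T): no — 1 is not related to itself.
So F validates K, K4, K45; KD45 would additionally require R to be serial. The strongest is K45.

K45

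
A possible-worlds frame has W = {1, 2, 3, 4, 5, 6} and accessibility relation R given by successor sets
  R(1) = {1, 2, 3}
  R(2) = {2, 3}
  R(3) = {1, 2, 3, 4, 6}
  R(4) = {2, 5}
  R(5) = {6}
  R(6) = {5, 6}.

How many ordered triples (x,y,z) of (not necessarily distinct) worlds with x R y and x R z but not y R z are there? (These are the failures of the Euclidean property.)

Enumerating: (1,2,1), (3,1,4), (3,1,6), (3,2,1), (3,2,4), (3,2,6), (3,4,1), (3,4,3), (3,4,4), (3,4,6), (3,6,1), (3,6,2), (3,6,3), (3,6,4), (4,2,5), (4,5,2), (4,5,5), (6,5,5).

18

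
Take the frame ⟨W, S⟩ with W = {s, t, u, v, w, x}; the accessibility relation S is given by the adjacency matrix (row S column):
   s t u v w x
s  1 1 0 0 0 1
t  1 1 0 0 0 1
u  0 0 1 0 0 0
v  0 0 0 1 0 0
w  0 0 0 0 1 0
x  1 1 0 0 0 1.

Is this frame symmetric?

Yes

Symmetric: yes — every pair in S has its reverse in S.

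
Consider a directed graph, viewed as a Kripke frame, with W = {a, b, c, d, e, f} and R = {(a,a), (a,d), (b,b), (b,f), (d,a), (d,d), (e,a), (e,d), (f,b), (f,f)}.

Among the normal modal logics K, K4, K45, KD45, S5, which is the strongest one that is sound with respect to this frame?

Transitive (axiom 4): yes — every two-step R-path is closed by a direct edge.
Euclidean (axiom 5): yes — any two successors of a common world are R-related.
Serial (axiom D): no — c has no R-successor.
Reflexive (axiom T): no — c is not related to itself.
So F validates K, K4, K45; KD45 would additionally require R to be serial. The strongest is K45.

K45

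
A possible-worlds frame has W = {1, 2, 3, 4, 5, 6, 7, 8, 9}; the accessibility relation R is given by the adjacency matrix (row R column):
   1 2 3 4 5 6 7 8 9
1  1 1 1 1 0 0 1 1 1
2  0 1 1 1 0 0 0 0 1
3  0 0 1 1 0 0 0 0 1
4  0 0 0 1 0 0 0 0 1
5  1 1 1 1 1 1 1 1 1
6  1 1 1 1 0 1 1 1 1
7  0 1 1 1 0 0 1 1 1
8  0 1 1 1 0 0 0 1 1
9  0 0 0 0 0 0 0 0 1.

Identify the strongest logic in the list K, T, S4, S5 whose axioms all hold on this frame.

Reflexive (axiom T): yes — every world is R-related to itself.
Transitive (axiom 4): yes — every two-step R-path is closed by a direct edge.
Euclidean (axiom 5): no — 1 R 2 and 1 R 7, but not 2 R 7.
So F validates K, T, S4; S5 would additionally require R to be Euclidean. The strongest is S4.

S4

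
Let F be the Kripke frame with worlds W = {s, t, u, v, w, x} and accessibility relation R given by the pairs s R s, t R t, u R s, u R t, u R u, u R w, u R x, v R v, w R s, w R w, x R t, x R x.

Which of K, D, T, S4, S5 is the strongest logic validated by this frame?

Serial (axiom D): yes — every world has a successor (e.g. s R s).
Reflexive (axiom T): yes — every world is R-related to itself.
Transitive (axiom 4): yes — every two-step R-path is closed by a direct edge.
Euclidean (axiom 5): no — u R s and u R t, but not s R t.
So F validates K, D, T, S4; S5 would additionally require R to be Euclidean. The strongest is S4.

S4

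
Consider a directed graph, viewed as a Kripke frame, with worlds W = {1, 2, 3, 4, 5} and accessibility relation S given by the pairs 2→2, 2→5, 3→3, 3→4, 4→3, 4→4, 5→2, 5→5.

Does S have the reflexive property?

Reflexive: no — 1 is not related to itself.

No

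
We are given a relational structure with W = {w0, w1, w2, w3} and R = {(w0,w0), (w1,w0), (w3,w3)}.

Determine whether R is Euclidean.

Euclidean: yes — any two successors of a common world are R-related.

Yes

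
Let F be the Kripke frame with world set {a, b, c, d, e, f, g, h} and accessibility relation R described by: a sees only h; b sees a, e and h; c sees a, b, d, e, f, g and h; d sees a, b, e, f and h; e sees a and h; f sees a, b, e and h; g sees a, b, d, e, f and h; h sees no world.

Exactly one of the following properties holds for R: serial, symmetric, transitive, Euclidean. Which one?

transitive

Serial: no — h has no R-successor.
Symmetric: no — a R h but not h R a.
Transitive: yes — every two-step R-path is closed by a direct edge.
Euclidean: no — b R a and b R e, but not a R e.
Only transitive holds.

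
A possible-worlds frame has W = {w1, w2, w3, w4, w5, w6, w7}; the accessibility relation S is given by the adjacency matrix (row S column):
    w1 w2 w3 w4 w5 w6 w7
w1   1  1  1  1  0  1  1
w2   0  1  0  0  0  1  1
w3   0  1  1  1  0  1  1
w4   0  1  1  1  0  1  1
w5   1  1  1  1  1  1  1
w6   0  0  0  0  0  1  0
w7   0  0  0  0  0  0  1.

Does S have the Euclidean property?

No

Euclidean: no — w1 S w2 and w1 S w3, but not w2 S w3.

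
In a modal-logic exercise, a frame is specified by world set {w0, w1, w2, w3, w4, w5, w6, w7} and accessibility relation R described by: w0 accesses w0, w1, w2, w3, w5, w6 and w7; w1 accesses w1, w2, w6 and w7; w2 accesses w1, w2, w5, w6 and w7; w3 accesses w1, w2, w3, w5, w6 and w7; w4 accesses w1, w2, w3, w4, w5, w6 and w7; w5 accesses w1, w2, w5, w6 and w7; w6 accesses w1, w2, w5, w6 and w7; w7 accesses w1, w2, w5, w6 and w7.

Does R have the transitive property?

No

Transitive: no — w1 R w2 and w2 R w5, but not w1 R w5.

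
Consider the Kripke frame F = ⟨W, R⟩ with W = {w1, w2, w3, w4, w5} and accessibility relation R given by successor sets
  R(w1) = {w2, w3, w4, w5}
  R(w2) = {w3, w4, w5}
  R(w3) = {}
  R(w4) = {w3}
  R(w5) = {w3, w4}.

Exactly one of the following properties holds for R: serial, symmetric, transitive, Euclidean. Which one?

transitive

Serial: no — w3 has no R-successor.
Symmetric: no — w1 R w2 but not w2 R w1.
Transitive: yes — every two-step R-path is closed by a direct edge.
Euclidean: no — w1 R w3 and w1 R w2, but not w3 R w2.
Only transitive holds.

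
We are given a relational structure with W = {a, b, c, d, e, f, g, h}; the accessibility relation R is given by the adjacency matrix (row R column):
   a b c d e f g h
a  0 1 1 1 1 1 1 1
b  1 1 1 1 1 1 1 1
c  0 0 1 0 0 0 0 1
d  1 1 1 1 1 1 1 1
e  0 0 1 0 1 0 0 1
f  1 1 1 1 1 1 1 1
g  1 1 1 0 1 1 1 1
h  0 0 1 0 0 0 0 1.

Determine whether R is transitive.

No

Transitive: no — g R a and a R d, but not g R d.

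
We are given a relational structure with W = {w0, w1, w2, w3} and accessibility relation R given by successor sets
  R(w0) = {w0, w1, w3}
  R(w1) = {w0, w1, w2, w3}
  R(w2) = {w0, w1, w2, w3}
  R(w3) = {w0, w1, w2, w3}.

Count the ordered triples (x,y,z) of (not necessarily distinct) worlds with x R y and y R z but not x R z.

Enumerating: (w0,w1,w2), (w0,w3,w2).

2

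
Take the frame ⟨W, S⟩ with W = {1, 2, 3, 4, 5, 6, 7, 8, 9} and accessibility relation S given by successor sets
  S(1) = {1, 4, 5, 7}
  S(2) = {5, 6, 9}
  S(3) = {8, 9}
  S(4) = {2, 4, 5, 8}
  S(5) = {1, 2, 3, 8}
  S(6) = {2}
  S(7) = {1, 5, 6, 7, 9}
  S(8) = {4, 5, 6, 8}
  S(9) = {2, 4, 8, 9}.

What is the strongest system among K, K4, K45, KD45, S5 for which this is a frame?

K

Transitive (axiom 4): no — 1 S 4 and 4 S 2, but not 1 S 2.
Euclidean (axiom 5): no — 1 S 4 and 1 S 7, but not 4 S 7.
Serial (axiom D): yes — every world has a successor (e.g. 1 S 1).
Reflexive (axiom T): no — 2 is not related to itself.
So F validates K; K4 would additionally require S to be transitive. The strongest is K.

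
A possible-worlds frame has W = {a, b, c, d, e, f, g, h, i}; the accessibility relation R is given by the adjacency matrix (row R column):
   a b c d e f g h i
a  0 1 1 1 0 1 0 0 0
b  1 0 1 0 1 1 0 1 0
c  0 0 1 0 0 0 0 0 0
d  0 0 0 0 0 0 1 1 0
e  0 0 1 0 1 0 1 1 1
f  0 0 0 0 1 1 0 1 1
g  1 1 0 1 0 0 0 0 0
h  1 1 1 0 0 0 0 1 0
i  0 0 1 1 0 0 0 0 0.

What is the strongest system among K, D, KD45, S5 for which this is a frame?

Serial (axiom D): yes — every world has a successor (e.g. a R b).
Euclidean (axiom 5): no — a R b and a R d, but not b R d.
Transitive (axiom 4): no — a R b and b R e, but not a R e.
Reflexive (axiom T): no — a is not related to itself.
So F validates K, D; KD45 would additionally require R to be Euclidean and transitive. The strongest is D.

D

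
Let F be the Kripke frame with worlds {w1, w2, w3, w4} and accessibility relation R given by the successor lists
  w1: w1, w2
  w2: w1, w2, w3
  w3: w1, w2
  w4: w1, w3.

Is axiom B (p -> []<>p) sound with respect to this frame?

No

By correspondence theory, B is valid on a frame iff R is symmetric.
Symmetric: no — w3 R w1 but not w1 R w3.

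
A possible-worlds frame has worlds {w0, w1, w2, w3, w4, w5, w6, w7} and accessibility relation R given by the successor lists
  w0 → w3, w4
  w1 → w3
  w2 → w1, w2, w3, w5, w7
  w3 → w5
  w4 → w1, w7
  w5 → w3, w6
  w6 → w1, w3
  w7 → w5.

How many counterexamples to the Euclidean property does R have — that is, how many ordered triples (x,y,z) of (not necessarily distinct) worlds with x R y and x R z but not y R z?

33

Enumerating: (w0,w3,w3), (w0,w3,w4), (w0,w4,w3), (w0,w4,w4), (w1,w3,w3), (w2,w1,w1), (w2,w1,w2), (w2,w1,w5), (w2,w1,w7), (w2,w3,w1), (w2,w3,w2), (w2,w3,w3), … and 21 more.
Total: 33.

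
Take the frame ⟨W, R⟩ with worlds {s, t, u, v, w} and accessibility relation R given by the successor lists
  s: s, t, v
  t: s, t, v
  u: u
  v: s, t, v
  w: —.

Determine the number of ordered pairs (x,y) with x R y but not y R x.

0

R is symmetric; there are no such tuples.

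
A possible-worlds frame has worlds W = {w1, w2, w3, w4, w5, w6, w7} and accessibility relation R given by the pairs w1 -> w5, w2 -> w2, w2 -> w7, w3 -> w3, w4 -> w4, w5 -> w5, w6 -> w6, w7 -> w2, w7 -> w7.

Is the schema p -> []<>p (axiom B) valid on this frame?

By correspondence theory, B is valid on a frame iff R is symmetric.
Symmetric: no — w1 R w5 but not w5 R w1.

No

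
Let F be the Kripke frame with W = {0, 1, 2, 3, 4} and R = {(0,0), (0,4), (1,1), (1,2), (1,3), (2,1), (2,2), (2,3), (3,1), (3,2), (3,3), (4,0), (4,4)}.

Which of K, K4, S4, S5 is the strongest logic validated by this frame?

Transitive (axiom 4): yes — every two-step R-path is closed by a direct edge.
Reflexive (axiom T): yes — every world is R-related to itself.
Euclidean (axiom 5): yes — any two successors of a common world are R-related.
So F validates K, K4, S4, S5. The strongest is S5.

S5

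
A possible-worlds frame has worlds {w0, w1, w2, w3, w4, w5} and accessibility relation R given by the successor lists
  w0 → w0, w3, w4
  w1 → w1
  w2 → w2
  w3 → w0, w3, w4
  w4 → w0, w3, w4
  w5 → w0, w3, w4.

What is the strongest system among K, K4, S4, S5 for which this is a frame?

K4

Transitive (axiom 4): yes — every two-step R-path is closed by a direct edge.
Reflexive (axiom T): no — w5 is not related to itself.
Euclidean (axiom 5): yes — any two successors of a common world are R-related.
So F validates K, K4; S4 would additionally require R to be reflexive. The strongest is K4.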